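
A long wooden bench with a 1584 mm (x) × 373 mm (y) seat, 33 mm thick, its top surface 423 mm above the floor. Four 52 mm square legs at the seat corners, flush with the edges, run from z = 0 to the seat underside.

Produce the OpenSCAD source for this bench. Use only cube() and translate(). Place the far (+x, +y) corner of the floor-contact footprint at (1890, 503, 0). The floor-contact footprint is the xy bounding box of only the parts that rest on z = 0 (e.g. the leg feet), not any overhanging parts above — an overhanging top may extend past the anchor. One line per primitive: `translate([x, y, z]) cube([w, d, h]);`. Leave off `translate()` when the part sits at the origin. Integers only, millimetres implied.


// leg_h = 423 − 33 = 390
translate([306, 130, 390]) cube([1584, 373, 33]);
translate([306, 130, 0]) cube([52, 52, 390]);
translate([306, 451, 0]) cube([52, 52, 390]);
translate([1838, 130, 0]) cube([52, 52, 390]);
translate([1838, 451, 0]) cube([52, 52, 390]);


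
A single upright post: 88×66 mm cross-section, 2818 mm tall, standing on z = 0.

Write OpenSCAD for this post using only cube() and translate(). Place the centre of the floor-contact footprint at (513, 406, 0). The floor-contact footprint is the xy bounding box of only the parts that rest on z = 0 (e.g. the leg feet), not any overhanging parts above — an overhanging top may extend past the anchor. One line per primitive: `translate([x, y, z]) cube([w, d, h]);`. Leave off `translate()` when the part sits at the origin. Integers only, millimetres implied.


translate([469, 373, 0]) cube([88, 66, 2818]);


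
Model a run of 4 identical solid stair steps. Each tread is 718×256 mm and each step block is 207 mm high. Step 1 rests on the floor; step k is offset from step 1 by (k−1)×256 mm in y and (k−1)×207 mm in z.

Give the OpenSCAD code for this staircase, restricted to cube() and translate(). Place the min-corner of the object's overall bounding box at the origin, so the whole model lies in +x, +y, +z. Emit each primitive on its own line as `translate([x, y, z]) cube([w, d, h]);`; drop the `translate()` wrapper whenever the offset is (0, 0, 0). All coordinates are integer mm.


cube([718, 256, 207]);
translate([0, 256, 207]) cube([718, 256, 207]);
translate([0, 512, 414]) cube([718, 256, 207]);
translate([0, 768, 621]) cube([718, 256, 207]);


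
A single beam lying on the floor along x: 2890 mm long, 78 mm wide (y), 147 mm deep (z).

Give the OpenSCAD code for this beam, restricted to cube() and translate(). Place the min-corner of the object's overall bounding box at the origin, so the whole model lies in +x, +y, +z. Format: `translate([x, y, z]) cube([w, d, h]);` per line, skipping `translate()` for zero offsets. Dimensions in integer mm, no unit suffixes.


cube([2890, 78, 147]);


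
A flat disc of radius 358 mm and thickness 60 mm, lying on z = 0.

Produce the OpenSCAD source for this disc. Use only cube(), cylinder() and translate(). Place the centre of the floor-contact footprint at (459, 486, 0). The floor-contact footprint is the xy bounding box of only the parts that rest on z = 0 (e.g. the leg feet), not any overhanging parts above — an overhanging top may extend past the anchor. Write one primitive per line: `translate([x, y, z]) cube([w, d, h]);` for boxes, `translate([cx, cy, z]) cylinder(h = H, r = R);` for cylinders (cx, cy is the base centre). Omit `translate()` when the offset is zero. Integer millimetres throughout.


translate([459, 486, 0]) cylinder(h = 60, r = 358);


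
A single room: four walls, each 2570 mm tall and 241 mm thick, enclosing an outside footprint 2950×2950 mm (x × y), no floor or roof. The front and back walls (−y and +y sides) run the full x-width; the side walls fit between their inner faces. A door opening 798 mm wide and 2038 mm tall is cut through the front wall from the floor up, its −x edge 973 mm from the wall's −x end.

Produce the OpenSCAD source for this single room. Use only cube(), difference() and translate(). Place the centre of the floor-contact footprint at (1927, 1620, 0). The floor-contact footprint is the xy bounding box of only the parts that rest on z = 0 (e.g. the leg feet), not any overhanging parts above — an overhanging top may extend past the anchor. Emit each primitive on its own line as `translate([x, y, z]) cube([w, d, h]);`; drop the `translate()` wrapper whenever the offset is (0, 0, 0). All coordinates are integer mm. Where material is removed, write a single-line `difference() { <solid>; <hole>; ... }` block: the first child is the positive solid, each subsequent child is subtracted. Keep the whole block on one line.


difference() { translate([452, 145, 0]) cube([2950, 241, 2570]); translate([1425, 145, 0]) cube([798, 241, 2038]); }
translate([452, 2854, 0]) cube([2950, 241, 2570]);
translate([452, 386, 0]) cube([241, 2468, 2570]);
translate([3161, 386, 0]) cube([241, 2468, 2570]);


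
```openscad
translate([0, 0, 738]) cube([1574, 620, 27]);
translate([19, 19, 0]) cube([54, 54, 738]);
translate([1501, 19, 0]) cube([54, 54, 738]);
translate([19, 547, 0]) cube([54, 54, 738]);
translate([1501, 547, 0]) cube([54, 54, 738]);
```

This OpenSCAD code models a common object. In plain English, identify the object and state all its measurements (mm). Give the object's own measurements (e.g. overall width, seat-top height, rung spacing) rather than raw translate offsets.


A table: top 1574 mm (x) × 620 mm (y), 27 mm thick, upper face at z = 765 mm, on four 54×54 mm square legs, each inset 19 mm from the nearest pair of top edges from z = 0 to the bottom of the top.


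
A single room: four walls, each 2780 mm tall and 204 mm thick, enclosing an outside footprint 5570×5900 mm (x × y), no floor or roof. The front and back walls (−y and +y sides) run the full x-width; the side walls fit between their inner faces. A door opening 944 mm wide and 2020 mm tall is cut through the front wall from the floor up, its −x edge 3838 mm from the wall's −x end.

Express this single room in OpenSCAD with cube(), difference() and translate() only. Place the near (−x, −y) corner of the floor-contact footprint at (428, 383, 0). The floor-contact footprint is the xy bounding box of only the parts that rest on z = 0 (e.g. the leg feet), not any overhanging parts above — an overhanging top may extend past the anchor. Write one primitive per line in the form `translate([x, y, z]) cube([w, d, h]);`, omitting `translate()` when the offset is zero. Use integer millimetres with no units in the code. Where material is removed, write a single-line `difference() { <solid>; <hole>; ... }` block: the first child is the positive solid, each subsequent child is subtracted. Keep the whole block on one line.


difference() { translate([428, 383, 0]) cube([5570, 204, 2780]); translate([4266, 383, 0]) cube([944, 204, 2020]); }
translate([428, 6079, 0]) cube([5570, 204, 2780]);
translate([428, 587, 0]) cube([204, 5492, 2780]);
translate([5794, 587, 0]) cube([204, 5492, 2780]);


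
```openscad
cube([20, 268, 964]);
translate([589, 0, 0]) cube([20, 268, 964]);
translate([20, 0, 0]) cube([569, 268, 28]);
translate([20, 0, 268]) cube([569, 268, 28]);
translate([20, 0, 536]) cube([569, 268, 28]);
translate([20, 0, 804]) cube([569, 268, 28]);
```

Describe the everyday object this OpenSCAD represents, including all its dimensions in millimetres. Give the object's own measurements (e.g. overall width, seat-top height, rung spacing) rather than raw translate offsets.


An open bookshelf. Two side panels, each 20 mm thick, 268 mm deep and 964 mm tall, stand 609 mm apart (outside-to-outside). Between them sit 4 shelves, each 28 mm thick and 268 mm deep, spanning the full gap between the sides. The bottom shelf rests on the floor (its underside at z = 0) and the clear gap between one shelf's top and the next shelf's underside is 240 mm.


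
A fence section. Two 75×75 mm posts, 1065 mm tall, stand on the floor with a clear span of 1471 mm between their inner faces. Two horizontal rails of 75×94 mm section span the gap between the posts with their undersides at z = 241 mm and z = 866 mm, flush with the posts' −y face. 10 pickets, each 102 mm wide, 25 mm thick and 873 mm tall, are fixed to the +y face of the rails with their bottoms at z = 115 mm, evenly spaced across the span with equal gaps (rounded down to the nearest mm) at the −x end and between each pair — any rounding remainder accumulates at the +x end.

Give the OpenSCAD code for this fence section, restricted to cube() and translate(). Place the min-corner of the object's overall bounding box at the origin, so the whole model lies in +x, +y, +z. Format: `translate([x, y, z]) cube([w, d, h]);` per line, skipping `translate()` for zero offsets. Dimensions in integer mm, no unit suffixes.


cube([75, 75, 1065]);
translate([1546, 0, 0]) cube([75, 75, 1065]);
translate([75, 0, 241]) cube([1471, 75, 94]);
translate([75, 0, 866]) cube([1471, 75, 94]);
translate([116, 75, 115]) cube([102, 25, 873]);
translate([259, 75, 115]) cube([102, 25, 873]);
translate([402, 75, 115]) cube([102, 25, 873]);
translate([545, 75, 115]) cube([102, 25, 873]);
translate([688, 75, 115]) cube([102, 25, 873]);
translate([831, 75, 115]) cube([102, 25, 873]);
translate([974, 75, 115]) cube([102, 25, 873]);
translate([1117, 75, 115]) cube([102, 25, 873]);
translate([1260, 75, 115]) cube([102, 25, 873]);
translate([1403, 75, 115]) cube([102, 25, 873]);


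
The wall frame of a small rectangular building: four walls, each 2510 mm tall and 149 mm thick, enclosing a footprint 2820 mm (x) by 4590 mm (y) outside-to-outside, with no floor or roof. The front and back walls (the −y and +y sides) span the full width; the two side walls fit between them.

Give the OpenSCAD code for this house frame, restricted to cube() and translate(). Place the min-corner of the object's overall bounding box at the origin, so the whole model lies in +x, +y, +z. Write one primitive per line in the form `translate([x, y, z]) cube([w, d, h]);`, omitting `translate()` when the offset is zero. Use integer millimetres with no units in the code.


cube([2820, 149, 2510]);
translate([0, 4441, 0]) cube([2820, 149, 2510]);
translate([0, 149, 0]) cube([149, 4292, 2510]);
translate([2671, 149, 0]) cube([149, 4292, 2510]);


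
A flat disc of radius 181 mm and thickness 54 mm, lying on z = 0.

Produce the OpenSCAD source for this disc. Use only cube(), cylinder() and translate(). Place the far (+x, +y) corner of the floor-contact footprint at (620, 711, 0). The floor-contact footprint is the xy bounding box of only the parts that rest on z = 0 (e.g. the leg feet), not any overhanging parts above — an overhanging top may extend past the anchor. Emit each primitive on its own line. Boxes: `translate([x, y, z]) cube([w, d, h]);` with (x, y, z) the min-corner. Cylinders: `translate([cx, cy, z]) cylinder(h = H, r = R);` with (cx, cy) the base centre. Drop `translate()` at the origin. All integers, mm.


translate([439, 530, 0]) cylinder(h = 54, r = 181);


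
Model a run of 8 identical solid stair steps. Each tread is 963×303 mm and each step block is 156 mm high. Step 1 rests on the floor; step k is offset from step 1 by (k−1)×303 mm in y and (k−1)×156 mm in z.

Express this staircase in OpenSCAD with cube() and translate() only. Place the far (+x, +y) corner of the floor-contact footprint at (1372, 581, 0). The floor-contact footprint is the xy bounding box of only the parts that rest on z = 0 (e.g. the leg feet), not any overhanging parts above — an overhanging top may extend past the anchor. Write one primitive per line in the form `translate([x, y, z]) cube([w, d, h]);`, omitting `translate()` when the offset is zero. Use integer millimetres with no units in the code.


translate([409, 278, 0]) cube([963, 303, 156]);
translate([409, 581, 156]) cube([963, 303, 156]);
translate([409, 884, 312]) cube([963, 303, 156]);
translate([409, 1187, 468]) cube([963, 303, 156]);
translate([409, 1490, 624]) cube([963, 303, 156]);
translate([409, 1793, 780]) cube([963, 303, 156]);
translate([409, 2096, 936]) cube([963, 303, 156]);
translate([409, 2399, 1092]) cube([963, 303, 156]);


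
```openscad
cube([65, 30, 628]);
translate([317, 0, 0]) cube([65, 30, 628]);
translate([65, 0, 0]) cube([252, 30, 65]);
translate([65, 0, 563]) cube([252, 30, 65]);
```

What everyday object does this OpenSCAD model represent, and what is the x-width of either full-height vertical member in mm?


A picture frame. The border width is 65 mm.

Four thin pieces enclosing a rectangular opening — a picture frame. The two full-height stiles are 628 mm tall; the top rail sits at z = 563 and is 65 mm tall, so the border above the opening is 628 − 563 = 65 mm, matching the stile x-width.


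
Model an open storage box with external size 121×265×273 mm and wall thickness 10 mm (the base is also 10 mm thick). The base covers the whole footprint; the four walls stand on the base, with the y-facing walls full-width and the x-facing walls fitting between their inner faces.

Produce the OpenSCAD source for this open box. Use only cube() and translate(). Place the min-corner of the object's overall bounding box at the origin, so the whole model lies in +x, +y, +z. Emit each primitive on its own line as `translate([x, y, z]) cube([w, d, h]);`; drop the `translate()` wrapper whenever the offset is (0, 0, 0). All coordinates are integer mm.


cube([121, 265, 10]);
translate([0, 0, 10]) cube([121, 10, 263]);
translate([0, 255, 10]) cube([121, 10, 263]);
translate([0, 10, 10]) cube([10, 245, 263]);
translate([111, 10, 10]) cube([10, 245, 263]);


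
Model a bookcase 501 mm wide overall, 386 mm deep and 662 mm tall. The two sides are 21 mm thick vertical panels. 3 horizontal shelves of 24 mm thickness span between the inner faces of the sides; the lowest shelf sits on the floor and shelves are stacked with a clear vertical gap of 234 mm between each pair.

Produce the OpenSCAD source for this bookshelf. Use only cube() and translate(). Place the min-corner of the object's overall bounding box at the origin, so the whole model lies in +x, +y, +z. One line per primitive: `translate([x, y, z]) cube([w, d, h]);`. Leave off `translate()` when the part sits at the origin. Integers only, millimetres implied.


cube([21, 386, 662]);
translate([480, 0, 0]) cube([21, 386, 662]);
translate([21, 0, 0]) cube([459, 386, 24]);
translate([21, 0, 258]) cube([459, 386, 24]);
translate([21, 0, 516]) cube([459, 386, 24]);


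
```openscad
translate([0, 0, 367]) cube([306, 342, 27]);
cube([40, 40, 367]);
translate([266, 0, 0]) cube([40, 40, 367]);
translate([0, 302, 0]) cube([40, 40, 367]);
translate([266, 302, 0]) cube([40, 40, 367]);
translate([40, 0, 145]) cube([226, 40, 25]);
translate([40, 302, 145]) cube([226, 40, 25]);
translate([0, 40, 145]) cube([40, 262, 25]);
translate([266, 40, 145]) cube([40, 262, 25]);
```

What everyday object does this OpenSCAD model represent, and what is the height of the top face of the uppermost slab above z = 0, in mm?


A stool. The seat height is 394 mm.

A 306×342×27 slab at z = 367 on four corner posts — a stool. The seat top is 367 + 27 = 394 mm.


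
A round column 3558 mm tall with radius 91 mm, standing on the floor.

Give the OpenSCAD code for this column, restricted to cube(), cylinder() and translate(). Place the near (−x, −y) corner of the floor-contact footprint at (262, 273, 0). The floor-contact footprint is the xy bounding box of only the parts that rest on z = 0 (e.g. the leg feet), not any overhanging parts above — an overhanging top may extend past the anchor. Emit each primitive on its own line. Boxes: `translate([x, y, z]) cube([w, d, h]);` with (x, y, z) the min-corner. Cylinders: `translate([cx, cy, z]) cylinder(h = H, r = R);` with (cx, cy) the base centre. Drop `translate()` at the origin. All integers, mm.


translate([353, 364, 0]) cylinder(h = 3558, r = 91);


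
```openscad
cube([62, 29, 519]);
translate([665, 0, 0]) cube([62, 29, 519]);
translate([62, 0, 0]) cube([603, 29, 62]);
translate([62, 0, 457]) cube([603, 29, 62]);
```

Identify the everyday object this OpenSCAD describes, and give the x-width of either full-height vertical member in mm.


A picture frame. The border width is 62 mm.

Four thin pieces enclosing a rectangular opening — a picture frame. The two full-height stiles are 519 mm tall; the top rail sits at z = 457 and is 62 mm tall, so the border above the opening is 519 − 457 = 62 mm, matching the stile x-width.


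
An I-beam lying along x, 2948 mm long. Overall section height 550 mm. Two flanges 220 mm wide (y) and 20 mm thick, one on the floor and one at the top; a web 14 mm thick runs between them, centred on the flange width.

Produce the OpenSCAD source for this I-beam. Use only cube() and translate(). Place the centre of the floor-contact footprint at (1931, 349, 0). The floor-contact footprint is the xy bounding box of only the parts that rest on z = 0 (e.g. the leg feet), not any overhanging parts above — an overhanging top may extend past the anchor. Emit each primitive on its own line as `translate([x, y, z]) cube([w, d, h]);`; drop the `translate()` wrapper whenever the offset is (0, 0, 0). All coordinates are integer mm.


translate([457, 239, 0]) cube([2948, 220, 20]);
translate([457, 342, 20]) cube([2948, 14, 510]);
translate([457, 239, 530]) cube([2948, 220, 20]);


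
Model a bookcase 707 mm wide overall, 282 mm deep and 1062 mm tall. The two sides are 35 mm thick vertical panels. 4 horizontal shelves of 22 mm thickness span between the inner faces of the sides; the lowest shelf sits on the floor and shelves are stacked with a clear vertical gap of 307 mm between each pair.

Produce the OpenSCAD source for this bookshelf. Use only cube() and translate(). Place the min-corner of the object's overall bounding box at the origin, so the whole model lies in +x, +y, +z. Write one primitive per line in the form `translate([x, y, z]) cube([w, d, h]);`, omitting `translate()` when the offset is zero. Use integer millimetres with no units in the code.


cube([35, 282, 1062]);
translate([672, 0, 0]) cube([35, 282, 1062]);
translate([35, 0, 0]) cube([637, 282, 22]);
translate([35, 0, 329]) cube([637, 282, 22]);
translate([35, 0, 658]) cube([637, 282, 22]);
translate([35, 0, 987]) cube([637, 282, 22]);


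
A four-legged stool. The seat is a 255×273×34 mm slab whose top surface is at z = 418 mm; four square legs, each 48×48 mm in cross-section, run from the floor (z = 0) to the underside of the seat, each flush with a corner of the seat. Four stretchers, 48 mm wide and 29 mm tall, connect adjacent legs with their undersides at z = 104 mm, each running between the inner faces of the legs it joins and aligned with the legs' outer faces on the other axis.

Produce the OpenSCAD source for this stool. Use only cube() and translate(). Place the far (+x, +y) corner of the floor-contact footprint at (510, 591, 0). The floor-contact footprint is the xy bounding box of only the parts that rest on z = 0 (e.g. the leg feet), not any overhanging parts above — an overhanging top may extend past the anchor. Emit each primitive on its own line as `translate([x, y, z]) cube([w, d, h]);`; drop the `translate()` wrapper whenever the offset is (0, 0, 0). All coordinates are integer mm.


// leg_h = 418 - 34 = 384
// stretcher span = 255 - 2*48 = 159
translate([255, 318, 384]) cube([255, 273, 34]);
translate([255, 318, 0]) cube([48, 48, 384]);
translate([462, 318, 0]) cube([48, 48, 384]);
translate([255, 543, 0]) cube([48, 48, 384]);
translate([462, 543, 0]) cube([48, 48, 384]);
translate([303, 318, 104]) cube([159, 48, 29]);
translate([303, 543, 104]) cube([159, 48, 29]);
translate([255, 366, 104]) cube([48, 177, 29]);
translate([462, 366, 104]) cube([48, 177, 29]);


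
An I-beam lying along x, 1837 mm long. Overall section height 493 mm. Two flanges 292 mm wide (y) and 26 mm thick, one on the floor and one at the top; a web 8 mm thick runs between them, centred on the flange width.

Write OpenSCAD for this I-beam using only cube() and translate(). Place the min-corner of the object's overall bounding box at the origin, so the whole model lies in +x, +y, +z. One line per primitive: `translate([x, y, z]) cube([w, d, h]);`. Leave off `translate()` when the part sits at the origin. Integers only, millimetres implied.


cube([1837, 292, 26]);
translate([0, 142, 26]) cube([1837, 8, 441]);
translate([0, 0, 467]) cube([1837, 292, 26]);


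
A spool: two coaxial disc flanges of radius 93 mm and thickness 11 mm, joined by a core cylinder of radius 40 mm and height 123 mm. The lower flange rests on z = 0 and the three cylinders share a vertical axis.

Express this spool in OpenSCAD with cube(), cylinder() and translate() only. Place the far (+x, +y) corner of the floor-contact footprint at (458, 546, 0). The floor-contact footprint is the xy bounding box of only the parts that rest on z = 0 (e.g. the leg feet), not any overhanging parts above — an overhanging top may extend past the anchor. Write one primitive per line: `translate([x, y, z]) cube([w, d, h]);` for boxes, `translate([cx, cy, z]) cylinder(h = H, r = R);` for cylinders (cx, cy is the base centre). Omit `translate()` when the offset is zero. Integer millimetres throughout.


translate([365, 453, 0]) cylinder(h = 11, r = 93);
translate([365, 453, 11]) cylinder(h = 123, r = 40);
translate([365, 453, 134]) cylinder(h = 11, r = 93);


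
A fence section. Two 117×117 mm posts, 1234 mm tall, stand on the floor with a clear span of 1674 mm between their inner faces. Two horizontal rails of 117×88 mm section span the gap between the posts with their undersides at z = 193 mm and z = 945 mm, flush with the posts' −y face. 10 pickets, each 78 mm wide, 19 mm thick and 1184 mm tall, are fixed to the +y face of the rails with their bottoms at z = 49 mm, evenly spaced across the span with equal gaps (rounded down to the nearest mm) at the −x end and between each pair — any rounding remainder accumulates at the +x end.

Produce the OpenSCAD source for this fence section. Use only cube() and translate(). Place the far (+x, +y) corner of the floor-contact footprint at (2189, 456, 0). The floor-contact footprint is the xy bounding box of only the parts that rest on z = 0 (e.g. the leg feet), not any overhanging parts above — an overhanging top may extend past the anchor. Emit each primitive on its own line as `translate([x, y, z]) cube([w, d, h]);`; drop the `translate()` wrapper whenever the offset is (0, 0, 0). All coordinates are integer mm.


translate([281, 339, 0]) cube([117, 117, 1234]);
translate([2072, 339, 0]) cube([117, 117, 1234]);
translate([398, 339, 193]) cube([1674, 117, 88]);
translate([398, 339, 945]) cube([1674, 117, 88]);
translate([479, 456, 49]) cube([78, 19, 1184]);
translate([638, 456, 49]) cube([78, 19, 1184]);
translate([797, 456, 49]) cube([78, 19, 1184]);
translate([956, 456, 49]) cube([78, 19, 1184]);
translate([1115, 456, 49]) cube([78, 19, 1184]);
translate([1274, 456, 49]) cube([78, 19, 1184]);
translate([1433, 456, 49]) cube([78, 19, 1184]);
translate([1592, 456, 49]) cube([78, 19, 1184]);
translate([1751, 456, 49]) cube([78, 19, 1184]);
translate([1910, 456, 49]) cube([78, 19, 1184]);


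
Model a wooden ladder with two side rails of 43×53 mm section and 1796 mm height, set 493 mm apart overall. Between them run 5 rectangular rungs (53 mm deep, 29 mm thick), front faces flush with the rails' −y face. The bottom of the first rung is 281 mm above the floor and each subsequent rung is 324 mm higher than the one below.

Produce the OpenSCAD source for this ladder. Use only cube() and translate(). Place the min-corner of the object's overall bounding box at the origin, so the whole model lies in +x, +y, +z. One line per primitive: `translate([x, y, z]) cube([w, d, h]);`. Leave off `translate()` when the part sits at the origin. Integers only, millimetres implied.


cube([43, 53, 1796]);
translate([450, 0, 0]) cube([43, 53, 1796]);
translate([43, 0, 281]) cube([407, 53, 29]);
translate([43, 0, 605]) cube([407, 53, 29]);
translate([43, 0, 929]) cube([407, 53, 29]);
translate([43, 0, 1253]) cube([407, 53, 29]);
translate([43, 0, 1577]) cube([407, 53, 29]);


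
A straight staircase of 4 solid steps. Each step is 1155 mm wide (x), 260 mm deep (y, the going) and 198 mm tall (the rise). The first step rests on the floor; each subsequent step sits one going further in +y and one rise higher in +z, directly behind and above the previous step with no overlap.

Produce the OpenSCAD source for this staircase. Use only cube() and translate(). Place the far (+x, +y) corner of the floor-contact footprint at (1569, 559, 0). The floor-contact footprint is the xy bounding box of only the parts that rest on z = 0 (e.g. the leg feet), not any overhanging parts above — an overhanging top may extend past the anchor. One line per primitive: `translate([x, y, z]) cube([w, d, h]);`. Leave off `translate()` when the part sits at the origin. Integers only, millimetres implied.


translate([414, 299, 0]) cube([1155, 260, 198]);
translate([414, 559, 198]) cube([1155, 260, 198]);
translate([414, 819, 396]) cube([1155, 260, 198]);
translate([414, 1079, 594]) cube([1155, 260, 198]);


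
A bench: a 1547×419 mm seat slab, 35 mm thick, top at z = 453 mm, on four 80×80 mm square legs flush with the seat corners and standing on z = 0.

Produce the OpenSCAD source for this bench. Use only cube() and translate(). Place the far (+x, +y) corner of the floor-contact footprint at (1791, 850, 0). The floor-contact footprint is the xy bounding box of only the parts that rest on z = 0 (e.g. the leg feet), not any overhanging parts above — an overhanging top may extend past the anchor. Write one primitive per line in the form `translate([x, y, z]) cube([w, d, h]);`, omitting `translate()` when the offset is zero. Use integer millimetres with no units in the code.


// leg_h = 453 − 35 = 418
translate([244, 431, 418]) cube([1547, 419, 35]);
translate([244, 431, 0]) cube([80, 80, 418]);
translate([244, 770, 0]) cube([80, 80, 418]);
translate([1711, 431, 0]) cube([80, 80, 418]);
translate([1711, 770, 0]) cube([80, 80, 418]);


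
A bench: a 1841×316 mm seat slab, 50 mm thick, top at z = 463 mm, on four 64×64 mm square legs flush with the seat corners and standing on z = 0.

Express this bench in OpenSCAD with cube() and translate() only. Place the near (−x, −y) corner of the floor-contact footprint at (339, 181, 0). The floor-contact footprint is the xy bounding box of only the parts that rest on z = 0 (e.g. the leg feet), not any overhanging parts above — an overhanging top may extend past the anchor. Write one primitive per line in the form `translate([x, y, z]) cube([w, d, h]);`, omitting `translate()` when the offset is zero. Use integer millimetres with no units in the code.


translate([339, 181, 413]) cube([1841, 316, 50]);
translate([339, 181, 0]) cube([64, 64, 413]);
translate([339, 433, 0]) cube([64, 64, 413]);
translate([2116, 181, 0]) cube([64, 64, 413]);
translate([2116, 433, 0]) cube([64, 64, 413]);


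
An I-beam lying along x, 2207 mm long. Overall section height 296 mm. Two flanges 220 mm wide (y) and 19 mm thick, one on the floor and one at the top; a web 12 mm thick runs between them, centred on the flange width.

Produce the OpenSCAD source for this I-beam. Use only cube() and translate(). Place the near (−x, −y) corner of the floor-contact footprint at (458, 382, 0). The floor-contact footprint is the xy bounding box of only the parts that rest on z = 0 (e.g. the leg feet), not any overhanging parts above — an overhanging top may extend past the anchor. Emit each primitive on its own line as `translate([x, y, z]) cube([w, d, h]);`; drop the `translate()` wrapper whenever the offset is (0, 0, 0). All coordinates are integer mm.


translate([458, 382, 0]) cube([2207, 220, 19]);
translate([458, 486, 19]) cube([2207, 12, 258]);
translate([458, 382, 277]) cube([2207, 220, 19]);


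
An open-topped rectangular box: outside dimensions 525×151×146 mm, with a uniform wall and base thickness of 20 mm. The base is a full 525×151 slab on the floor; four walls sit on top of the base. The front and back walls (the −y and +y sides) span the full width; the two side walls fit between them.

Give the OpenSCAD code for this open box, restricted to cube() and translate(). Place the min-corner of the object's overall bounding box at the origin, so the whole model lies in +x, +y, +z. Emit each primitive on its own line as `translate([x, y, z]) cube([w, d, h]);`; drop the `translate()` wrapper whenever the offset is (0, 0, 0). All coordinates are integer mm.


cube([525, 151, 20]);
translate([0, 0, 20]) cube([525, 20, 126]);
translate([0, 131, 20]) cube([525, 20, 126]);
translate([0, 20, 20]) cube([20, 111, 126]);
translate([505, 20, 20]) cube([20, 111, 126]);


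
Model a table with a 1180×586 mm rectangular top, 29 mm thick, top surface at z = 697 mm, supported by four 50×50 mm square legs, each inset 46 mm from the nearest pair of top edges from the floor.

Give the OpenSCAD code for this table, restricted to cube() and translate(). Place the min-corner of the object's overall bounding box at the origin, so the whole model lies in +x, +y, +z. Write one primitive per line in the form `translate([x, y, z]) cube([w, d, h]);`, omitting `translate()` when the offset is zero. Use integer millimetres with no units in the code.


translate([0, 0, 668]) cube([1180, 586, 29]);
translate([46, 46, 0]) cube([50, 50, 668]);
translate([1084, 46, 0]) cube([50, 50, 668]);
translate([46, 490, 0]) cube([50, 50, 668]);
translate([1084, 490, 0]) cube([50, 50, 668]);


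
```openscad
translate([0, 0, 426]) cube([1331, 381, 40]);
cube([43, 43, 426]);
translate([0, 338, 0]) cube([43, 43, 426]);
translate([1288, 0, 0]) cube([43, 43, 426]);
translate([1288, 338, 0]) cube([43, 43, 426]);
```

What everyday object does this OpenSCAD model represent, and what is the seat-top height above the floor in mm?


A bench. The seat-top height is 466 mm.

A long slab on four corner posts — a bench. The slab sits at z = 426 with thickness 40, so the top is 426 + 40 = 466 mm.


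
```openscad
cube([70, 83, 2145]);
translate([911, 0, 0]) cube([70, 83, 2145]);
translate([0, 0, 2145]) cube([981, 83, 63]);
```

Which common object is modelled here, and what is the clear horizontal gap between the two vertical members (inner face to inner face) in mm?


A door frame. The clear opening width is 841 mm.

Two 2145 mm tall posts with a header on top — a door frame. The left jamb is 70 mm wide at x = 0; the right jamb starts at x = 911. The clear opening is 911 − 70 = 841 mm.


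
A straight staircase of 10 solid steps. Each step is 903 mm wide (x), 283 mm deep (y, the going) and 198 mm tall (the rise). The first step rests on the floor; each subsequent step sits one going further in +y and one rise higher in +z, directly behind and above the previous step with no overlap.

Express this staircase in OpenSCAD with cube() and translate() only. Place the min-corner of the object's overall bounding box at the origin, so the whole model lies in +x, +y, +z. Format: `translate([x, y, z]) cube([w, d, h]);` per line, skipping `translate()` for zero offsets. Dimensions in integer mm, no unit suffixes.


cube([903, 283, 198]);
translate([0, 283, 198]) cube([903, 283, 198]);
translate([0, 566, 396]) cube([903, 283, 198]);
translate([0, 849, 594]) cube([903, 283, 198]);
translate([0, 1132, 792]) cube([903, 283, 198]);
translate([0, 1415, 990]) cube([903, 283, 198]);
translate([0, 1698, 1188]) cube([903, 283, 198]);
translate([0, 1981, 1386]) cube([903, 283, 198]);
translate([0, 2264, 1584]) cube([903, 283, 198]);
translate([0, 2547, 1782]) cube([903, 283, 198]);


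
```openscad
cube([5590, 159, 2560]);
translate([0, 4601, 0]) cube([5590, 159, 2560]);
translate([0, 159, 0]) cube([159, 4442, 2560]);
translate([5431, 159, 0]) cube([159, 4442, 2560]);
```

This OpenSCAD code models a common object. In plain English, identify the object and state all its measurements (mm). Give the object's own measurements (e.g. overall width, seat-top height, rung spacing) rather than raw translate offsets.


The wall frame of a small rectangular building: four walls, each 2560 mm tall and 159 mm thick, enclosing a footprint 5590 mm (x) by 4760 mm (y) outside-to-outside, with no floor or roof. The front and back walls (the −y and +y sides) span the full width; the two side walls fit between them.


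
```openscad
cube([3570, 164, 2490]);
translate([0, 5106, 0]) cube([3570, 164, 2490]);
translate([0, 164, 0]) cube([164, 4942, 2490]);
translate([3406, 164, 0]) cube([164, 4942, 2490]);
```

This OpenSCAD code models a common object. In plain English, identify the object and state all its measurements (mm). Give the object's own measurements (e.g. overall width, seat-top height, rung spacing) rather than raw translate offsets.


The wall frame of a small rectangular building: four walls, each 2490 mm tall and 164 mm thick, enclosing a footprint 3570 mm (x) by 5270 mm (y) outside-to-outside, with no floor or roof. The front and back walls (the −y and +y sides) span the full width; the two side walls fit between them.


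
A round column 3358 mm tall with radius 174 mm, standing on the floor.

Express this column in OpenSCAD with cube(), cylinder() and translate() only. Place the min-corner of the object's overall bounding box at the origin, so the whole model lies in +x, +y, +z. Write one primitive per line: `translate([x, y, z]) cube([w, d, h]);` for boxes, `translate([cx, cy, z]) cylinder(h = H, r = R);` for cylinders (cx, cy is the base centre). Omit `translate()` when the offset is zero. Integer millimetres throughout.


translate([174, 174, 0]) cylinder(h = 3358, r = 174);


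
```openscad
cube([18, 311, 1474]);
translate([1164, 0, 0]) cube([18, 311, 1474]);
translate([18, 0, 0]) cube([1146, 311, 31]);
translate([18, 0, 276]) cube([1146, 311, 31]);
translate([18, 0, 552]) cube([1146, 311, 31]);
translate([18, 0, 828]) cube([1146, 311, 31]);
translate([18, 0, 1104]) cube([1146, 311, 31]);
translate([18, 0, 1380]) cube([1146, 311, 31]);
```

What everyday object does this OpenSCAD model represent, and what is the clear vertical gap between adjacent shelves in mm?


A bookshelf. The clear shelf gap is 245 mm.

Two tall side panels with 6 horizontal boards between them — a bookshelf. The first two shelf undersides are at z = 0 and z = 276; with shelf thickness 31, the clear gap is 276 − 0 − 31 = 245 mm.


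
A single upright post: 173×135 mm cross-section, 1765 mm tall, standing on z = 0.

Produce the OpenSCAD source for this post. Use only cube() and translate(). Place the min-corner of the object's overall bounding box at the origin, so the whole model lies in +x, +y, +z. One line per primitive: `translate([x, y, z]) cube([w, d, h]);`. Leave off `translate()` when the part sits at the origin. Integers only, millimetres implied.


cube([173, 135, 1765]);


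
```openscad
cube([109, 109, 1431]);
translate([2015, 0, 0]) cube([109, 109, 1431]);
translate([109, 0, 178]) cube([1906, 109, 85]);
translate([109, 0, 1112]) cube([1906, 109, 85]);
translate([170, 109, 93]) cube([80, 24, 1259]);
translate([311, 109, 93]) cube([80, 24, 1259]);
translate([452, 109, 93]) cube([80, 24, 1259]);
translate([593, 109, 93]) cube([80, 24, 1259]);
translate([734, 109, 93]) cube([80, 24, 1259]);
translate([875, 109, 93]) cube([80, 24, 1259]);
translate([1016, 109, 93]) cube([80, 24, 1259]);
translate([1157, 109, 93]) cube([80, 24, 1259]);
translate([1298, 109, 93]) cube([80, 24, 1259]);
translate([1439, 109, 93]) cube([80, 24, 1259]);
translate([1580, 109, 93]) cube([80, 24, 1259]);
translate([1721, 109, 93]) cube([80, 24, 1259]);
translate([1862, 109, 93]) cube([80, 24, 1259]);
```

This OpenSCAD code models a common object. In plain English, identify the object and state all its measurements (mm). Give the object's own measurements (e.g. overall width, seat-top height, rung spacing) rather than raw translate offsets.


A fence section. Two 109×109 mm posts, 1431 mm tall, stand on the floor with a clear span of 1906 mm between their inner faces. Two horizontal rails of 109×85 mm section span the gap between the posts with their undersides at z = 178 mm and z = 1112 mm, flush with the posts' −y face. 13 pickets, each 80 mm wide, 24 mm thick and 1259 mm tall, are fixed to the +y face of the rails with their bottoms at z = 93 mm, spaced across the span with a 61 mm gap after the −x post and between neighbouring pickets, with 73 mm left before the +x post.


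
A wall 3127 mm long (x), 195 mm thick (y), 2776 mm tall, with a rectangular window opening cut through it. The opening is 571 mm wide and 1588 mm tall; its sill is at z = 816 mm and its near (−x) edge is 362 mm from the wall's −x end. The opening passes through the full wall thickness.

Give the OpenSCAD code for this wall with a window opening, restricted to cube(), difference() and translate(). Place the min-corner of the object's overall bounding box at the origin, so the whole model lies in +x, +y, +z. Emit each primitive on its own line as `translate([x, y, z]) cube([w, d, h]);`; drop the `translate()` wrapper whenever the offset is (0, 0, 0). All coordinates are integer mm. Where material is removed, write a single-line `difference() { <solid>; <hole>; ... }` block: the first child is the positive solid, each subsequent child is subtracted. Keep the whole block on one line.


difference() { cube([3127, 195, 2776]); translate([362, 0, 816]) cube([571, 195, 1588]); }


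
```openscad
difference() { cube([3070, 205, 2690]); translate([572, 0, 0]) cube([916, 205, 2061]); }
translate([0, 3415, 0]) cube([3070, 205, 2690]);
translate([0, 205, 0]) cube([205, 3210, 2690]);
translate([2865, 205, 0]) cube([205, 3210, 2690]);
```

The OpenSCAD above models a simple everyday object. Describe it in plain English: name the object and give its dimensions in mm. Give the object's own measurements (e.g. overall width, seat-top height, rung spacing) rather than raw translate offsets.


A single room: four walls, each 2690 mm tall and 205 mm thick, enclosing an outside footprint 3070×3620 mm (x × y), no floor or roof. The front and back walls (−y and +y sides) run the full x-width; the side walls fit between their inner faces. A door opening 916 mm wide and 2061 mm tall is cut through the front wall from the floor up, its −x edge 572 mm from the wall's −x end.


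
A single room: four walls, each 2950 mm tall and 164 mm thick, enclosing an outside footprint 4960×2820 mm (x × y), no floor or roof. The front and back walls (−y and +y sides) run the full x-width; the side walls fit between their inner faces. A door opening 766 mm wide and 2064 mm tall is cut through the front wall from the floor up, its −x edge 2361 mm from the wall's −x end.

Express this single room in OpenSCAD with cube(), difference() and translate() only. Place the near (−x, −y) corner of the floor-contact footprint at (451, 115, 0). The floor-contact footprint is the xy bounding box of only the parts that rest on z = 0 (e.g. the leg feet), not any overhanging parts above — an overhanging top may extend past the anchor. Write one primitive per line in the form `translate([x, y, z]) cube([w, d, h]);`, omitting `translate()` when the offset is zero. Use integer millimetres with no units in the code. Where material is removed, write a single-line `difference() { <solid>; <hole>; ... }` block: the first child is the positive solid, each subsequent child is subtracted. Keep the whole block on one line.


difference() { translate([451, 115, 0]) cube([4960, 164, 2950]); translate([2812, 115, 0]) cube([766, 164, 2064]); }
translate([451, 2771, 0]) cube([4960, 164, 2950]);
translate([451, 279, 0]) cube([164, 2492, 2950]);
translate([5247, 279, 0]) cube([164, 2492, 2950]);


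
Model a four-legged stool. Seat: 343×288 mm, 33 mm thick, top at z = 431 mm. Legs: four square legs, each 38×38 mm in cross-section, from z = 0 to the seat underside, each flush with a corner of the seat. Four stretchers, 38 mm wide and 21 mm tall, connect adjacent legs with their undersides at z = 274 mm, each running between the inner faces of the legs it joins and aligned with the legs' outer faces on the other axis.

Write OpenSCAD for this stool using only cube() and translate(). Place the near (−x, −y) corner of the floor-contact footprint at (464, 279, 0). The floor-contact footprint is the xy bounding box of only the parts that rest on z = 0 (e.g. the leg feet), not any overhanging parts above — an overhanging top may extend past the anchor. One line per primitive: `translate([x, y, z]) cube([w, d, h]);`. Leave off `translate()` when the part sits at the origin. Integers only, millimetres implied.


// leg_h = 431 - 33 = 398
// stretcher span = 343 - 2*38 = 267
translate([464, 279, 398]) cube([343, 288, 33]);
translate([464, 279, 0]) cube([38, 38, 398]);
translate([769, 279, 0]) cube([38, 38, 398]);
translate([464, 529, 0]) cube([38, 38, 398]);
translate([769, 529, 0]) cube([38, 38, 398]);
translate([502, 279, 274]) cube([267, 38, 21]);
translate([502, 529, 274]) cube([267, 38, 21]);
translate([464, 317, 274]) cube([38, 212, 21]);
translate([769, 317, 274]) cube([38, 212, 21]);
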